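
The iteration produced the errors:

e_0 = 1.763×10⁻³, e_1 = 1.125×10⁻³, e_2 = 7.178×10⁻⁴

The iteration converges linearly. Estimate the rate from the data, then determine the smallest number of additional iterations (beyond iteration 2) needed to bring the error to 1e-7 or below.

20

Rate ρ ≈ e_2/e_1 = 7.178×10⁻⁴/1.125×10⁻³ = 0.6380.
After j more steps, e_{2+j} ≈ 7.178×10⁻⁴·ρ^j; need ρ^j ≤ 1e-7/7.178×10⁻⁴ = 0.000139315.
j ≥ ln(0.000139315)/ln(0.6380) = -8.8788/-0.44942 = 19.756.
So 20 more iterations are needed.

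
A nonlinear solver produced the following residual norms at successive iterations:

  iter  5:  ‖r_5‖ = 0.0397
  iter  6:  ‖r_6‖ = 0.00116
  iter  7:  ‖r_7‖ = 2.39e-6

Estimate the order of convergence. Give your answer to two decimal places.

1.75

p ≈ ln(‖r_7‖/‖r_6‖) / ln(‖r_6‖/‖r_5‖)
  = ln(2.39e-6/0.00116) / ln(0.00116/0.0397)
  = ln(0.00206034) / ln(0.0292191)
  = -6.18488 / -3.53293 ≈ 1.75064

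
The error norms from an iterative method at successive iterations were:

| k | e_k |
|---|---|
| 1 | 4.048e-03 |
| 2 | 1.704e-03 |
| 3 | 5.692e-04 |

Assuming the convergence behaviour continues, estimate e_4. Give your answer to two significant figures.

1.4e-4

First estimate the order: p ≈ ln(e_3/e_2) / ln(e_2/e_1) = ln(5.692e-04/1.704e-03)/ln(1.704e-03/4.048e-03) = ln(0.334038)/ln(0.420949) ≈ 1.2673.
Then e_4 ≈ e_3·(e_3/e_2)^p = 5.692e-04·(0.334038)^1.2673 = 5.692e-04·0.249176 ≈ 0.0001418.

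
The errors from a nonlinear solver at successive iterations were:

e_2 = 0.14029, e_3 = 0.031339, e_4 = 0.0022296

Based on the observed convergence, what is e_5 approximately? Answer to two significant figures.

First estimate the order: p ≈ ln(e_4/e_3) / ln(e_3/e_2) = ln(0.0022296/0.031339)/ln(0.031339/0.14029) = ln(0.0711446)/ln(0.223387) ≈ 1.7634.
Then e_5 ≈ e_4·(e_4/e_3)^p = 0.0022296·(0.0711446)^1.7634 = 0.0022296·0.00945948 ≈ 2.109e-05.

2.1e-5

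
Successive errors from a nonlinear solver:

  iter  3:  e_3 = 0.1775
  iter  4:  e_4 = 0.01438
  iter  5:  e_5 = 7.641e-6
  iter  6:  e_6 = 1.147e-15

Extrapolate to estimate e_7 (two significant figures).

First estimate the order: p ≈ ln(e_6/e_5) / ln(e_5/e_4) = ln(1.147e-15/7.641e-6)/ln(7.641e-6/0.01438) = ln(1.50111e-10)/ln(0.000531363) ≈ 2.9999.
Then e_7 ≈ e_6·(e_6/e_5)^p = 1.147e-15·(1.50111e-10)^2.9999 = 1.147e-15·3.39016e-30 ≈ 3.889e-45.

3.9e-45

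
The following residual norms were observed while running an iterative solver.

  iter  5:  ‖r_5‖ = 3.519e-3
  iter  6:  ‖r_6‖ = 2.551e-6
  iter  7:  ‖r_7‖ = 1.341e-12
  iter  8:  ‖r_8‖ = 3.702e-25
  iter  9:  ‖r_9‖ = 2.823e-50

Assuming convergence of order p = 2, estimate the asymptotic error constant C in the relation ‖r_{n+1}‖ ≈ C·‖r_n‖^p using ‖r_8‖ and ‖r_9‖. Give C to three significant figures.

C ≈ ‖r_9‖ / ‖r_8‖^2
  = 2.823e-50 / (3.702e-25)^2
  = 2.823e-50 / 1.37048e-49 ≈ 0.20599

0.206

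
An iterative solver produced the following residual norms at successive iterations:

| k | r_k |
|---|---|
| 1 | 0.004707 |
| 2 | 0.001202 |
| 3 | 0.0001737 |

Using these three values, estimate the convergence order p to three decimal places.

1.417

p ≈ ln(r_3/r_2) / ln(r_2/r_1)
  = ln(0.0001737/0.001202) / ln(0.001202/0.004707)
  = ln(0.144509) / ln(0.255364)
  = -1.934413 / -1.365065 ≈ 1.417085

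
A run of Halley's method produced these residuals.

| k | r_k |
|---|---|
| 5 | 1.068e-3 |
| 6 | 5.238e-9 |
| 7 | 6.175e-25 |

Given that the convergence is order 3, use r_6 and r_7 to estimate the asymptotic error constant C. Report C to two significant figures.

C ≈ r_7 / r_6^3
  = 6.175e-25 / (5.238e-9)^3
  = 6.175e-25 / 1.43713e-25 ≈ 4.2968

4.3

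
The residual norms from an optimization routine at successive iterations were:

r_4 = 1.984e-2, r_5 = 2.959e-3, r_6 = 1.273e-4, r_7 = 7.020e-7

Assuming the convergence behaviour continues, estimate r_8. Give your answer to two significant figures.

First estimate the order: p ≈ ln(r_7/r_6) / ln(r_6/r_5) = ln(7.020e-7/1.273e-4)/ln(1.273e-4/2.959e-3) = ln(0.00551453)/ln(0.0430213) ≈ 1.6530.
Then r_8 ≈ r_7·(r_7/r_6)^p = 7.020e-7·(0.00551453)^1.6530 = 7.020e-7·0.000184805 ≈ 1.297e-10.

1.3e-10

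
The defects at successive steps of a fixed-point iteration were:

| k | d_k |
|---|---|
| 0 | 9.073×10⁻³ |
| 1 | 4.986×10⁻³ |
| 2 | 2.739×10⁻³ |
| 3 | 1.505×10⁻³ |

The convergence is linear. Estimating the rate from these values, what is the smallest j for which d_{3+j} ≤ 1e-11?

32

Rate ρ ≈ d_3/d_2 = 1.505×10⁻³/2.739×10⁻³ = 0.5495.
After j more steps, d_{3+j} ≈ 1.505×10⁻³·ρ^j; need ρ^j ≤ 1e-11/1.505×10⁻³ = 6.64452e-09.
j ≥ ln(6.64452e-09)/ln(0.5495) = -18.8295/-0.59875 = 31.448.
So 32 more iterations are needed.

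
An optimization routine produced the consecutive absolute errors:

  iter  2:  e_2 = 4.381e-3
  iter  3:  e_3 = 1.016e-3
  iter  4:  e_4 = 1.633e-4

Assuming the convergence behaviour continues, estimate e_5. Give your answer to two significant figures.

First estimate the order: p ≈ ln(e_4/e_3) / ln(e_3/e_2) = ln(1.633e-4/1.016e-3)/ln(1.016e-3/4.381e-3) = ln(0.160728)/ln(0.231911) ≈ 1.2509.
Then e_5 ≈ e_4·(e_4/e_3)^p = 1.633e-4·(0.160728)^1.2509 = 1.633e-4·0.101601 ≈ 1.659e-05.

1.7e-5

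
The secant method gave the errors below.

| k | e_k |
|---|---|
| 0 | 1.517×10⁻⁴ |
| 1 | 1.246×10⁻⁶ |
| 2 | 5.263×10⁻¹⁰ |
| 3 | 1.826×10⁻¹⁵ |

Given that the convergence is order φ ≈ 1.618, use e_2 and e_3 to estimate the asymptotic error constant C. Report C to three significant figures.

1.88

C ≈ e_3 / e_2^1.618
  = 1.826×10⁻¹⁵ / (5.263×10⁻¹⁰)^1.618
  = 1.826×10⁻¹⁵ / 9.70411e-16 ≈ 1.8817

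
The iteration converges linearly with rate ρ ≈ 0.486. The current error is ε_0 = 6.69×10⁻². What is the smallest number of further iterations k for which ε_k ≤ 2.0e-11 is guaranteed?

After k steps, ε_k ≈ 6.69×10⁻²·0.486^k.
Need 0.486^k ≤ 2.0e-11/6.69×10⁻² = 2.98954e-10.
k ≥ ln(2.98954e-10)/ln(0.486) = -21.9307/-0.72155 = 30.394.
Smallest integer k = 31.

31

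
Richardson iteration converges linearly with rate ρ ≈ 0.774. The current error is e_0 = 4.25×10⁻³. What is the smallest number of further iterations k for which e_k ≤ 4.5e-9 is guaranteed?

54

After k steps, e_k ≈ 4.25×10⁻³·0.774^k.
Need 0.774^k ≤ 4.5e-9/4.25×10⁻³ = 1.05882e-06.
k ≥ ln(1.05882e-06)/ln(0.774) = -13.7584/-0.25618 = 53.706.
Smallest integer k = 54.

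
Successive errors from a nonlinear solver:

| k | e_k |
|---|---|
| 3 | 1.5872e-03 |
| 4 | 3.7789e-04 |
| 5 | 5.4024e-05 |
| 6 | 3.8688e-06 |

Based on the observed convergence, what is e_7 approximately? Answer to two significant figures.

First estimate the order: p ≈ ln(e_6/e_5) / ln(e_5/e_4) = ln(3.8688e-06/5.4024e-05)/ln(5.4024e-05/3.7789e-04) = ln(0.0716126)/ln(0.142962) ≈ 1.3554.
Then e_7 ≈ e_6·(e_6/e_5)^p = 3.8688e-06·(0.0716126)^1.3554 = 3.8688e-06·0.0280577 ≈ 1.085e-07.

1.1e-7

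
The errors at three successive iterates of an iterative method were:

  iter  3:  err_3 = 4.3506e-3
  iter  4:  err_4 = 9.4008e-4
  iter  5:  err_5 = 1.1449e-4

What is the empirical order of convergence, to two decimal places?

1.37

p ≈ ln(err_5/err_4) / ln(err_4/err_3)
  = ln(1.1449e-4/9.4008e-4) / ln(9.4008e-4/4.3506e-3)
  = ln(0.121788) / ln(0.216081)
  = -2.10547 / -1.53210 ≈ 1.37424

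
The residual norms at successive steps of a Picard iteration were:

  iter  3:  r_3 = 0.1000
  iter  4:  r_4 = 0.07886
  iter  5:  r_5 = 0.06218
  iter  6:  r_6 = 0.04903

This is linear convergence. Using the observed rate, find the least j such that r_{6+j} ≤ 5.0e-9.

Rate ρ ≈ r_6/r_5 = 0.04903/0.06218 = 0.7885.
After j more steps, r_{6+j} ≈ 0.04903·ρ^j; need ρ^j ≤ 5.0e-9/0.04903 = 1.01978e-07.
j ≥ ln(1.01978e-07)/ln(0.7885) = -16.0985/-0.23762 = 67.749.
So 68 more iterations are needed.

68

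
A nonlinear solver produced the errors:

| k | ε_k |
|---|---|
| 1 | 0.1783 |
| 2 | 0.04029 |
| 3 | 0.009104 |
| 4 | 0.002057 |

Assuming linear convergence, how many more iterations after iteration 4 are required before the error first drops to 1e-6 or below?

Rate ρ ≈ ε_4/ε_3 = 0.002057/0.009104 = 0.2259.
After j more steps, ε_{4+j} ≈ 0.002057·ρ^j; need ρ^j ≤ 1e-6/0.002057 = 0.000486145.
j ≥ ln(0.000486145)/ln(0.2259) = -7.6290/-1.48766 = 5.128.
So 6 more iterations are needed.

6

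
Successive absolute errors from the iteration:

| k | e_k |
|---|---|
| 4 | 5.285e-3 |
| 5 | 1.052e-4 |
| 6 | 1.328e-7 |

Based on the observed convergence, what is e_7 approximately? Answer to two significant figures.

First estimate the order: p ≈ ln(e_6/e_5) / ln(e_5/e_4) = ln(1.328e-7/1.052e-4)/ln(1.052e-4/5.285e-3) = ln(0.00126236)/ln(0.0199054) ≈ 1.7042.
Then e_7 ≈ e_6·(e_6/e_5)^p = 1.328e-7·(0.00126236)^1.7042 = 1.328e-7·1.14772e-05 ≈ 1.524e-12.

1.5e-12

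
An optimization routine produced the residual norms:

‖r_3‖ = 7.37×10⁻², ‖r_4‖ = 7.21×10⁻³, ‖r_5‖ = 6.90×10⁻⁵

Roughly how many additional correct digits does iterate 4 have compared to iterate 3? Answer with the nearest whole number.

1

Digits gained ≈ log₁₀(‖r_3‖/‖r_4‖) = log₁₀(7.37×10⁻²/7.21×10⁻³) = log₁₀(10.2219) ≈ 1.010.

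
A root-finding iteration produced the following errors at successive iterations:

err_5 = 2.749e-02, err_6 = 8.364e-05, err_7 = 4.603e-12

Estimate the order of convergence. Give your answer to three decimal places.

p ≈ ln(err_7/err_6) / ln(err_6/err_5)
  = ln(4.603e-12/8.364e-05) / ln(8.364e-05/2.749e-02)
  = ln(5.50335e-08) / ln(0.00304256)
  = -16.715324 / -5.795056 ≈ 2.884411

2.884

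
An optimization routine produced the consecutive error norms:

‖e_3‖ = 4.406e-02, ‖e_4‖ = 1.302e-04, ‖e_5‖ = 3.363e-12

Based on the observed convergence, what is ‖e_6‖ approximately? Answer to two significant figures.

First estimate the order: p ≈ ln(‖e_5‖/‖e_4‖) / ln(‖e_4‖/‖e_3‖) = ln(3.363e-12/1.302e-04)/ln(1.302e-04/4.406e-02) = ln(2.58295e-08)/ln(0.00295506) ≈ 2.9998.
Then ‖e_6‖ ≈ ‖e_5‖·(‖e_5‖/‖e_4‖)^p = 3.363e-12·(2.58295e-08)^2.9998 = 3.363e-12·1.72928e-23 ≈ 5.816e-35.

5.8e-35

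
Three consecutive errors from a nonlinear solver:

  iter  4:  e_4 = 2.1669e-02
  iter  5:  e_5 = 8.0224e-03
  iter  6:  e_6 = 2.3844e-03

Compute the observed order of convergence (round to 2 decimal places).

p ≈ ln(e_6/e_5) / ln(e_5/e_4)
  = ln(2.3844e-03/8.0224e-03) / ln(8.0224e-03/2.1669e-02)
  = ln(0.297218) / ln(0.370225)
  = -1.21329 / -0.99364 ≈ 1.22106

1.22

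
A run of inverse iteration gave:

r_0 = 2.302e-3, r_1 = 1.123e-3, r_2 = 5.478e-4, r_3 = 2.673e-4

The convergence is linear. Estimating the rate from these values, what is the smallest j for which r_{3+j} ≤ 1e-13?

31

Rate ρ ≈ r_3/r_2 = 2.673e-4/5.478e-4 = 0.4880.
After j more steps, r_{3+j} ≈ 2.673e-4·ρ^j; need ρ^j ≤ 1e-13/2.673e-4 = 3.74111e-10.
j ≥ ln(3.74111e-10)/ln(0.4880) = -21.7065/-0.71744 = 30.255.
So 31 more iterations are needed.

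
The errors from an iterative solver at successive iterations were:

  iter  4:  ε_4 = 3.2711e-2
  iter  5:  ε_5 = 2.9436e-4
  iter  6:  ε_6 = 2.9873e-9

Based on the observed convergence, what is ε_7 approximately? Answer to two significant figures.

First estimate the order: p ≈ ln(ε_6/ε_5) / ln(ε_5/ε_4) = ln(2.9873e-9/2.9436e-4)/ln(2.9436e-4/3.2711e-2) = ln(1.01485e-05)/ln(0.00899881) ≈ 2.4409.
Then ε_7 ≈ ε_6·(ε_6/ε_5)^p = 2.9873e-9·(1.01485e-05)^2.4409 = 2.9873e-9·6.47331e-13 ≈ 1.934e-21.

1.9e-21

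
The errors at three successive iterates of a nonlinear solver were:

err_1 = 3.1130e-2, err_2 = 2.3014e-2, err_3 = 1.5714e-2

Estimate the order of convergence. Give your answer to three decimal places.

p ≈ ln(err_3/err_2) / ln(err_2/err_1)
  = ln(1.5714e-2/2.3014e-2) / ln(2.3014e-2/3.1130e-2)
  = ln(0.682802) / ln(0.739287)
  = -0.381550 / -0.302069 ≈ 1.263122

1.263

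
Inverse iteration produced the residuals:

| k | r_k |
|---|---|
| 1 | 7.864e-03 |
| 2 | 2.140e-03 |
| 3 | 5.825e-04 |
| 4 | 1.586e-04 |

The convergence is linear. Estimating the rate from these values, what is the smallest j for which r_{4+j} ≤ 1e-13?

Rate ρ ≈ r_4/r_3 = 1.586e-04/5.825e-04 = 0.2723.
After j more steps, r_{4+j} ≈ 1.586e-04·ρ^j; need ρ^j ≤ 1e-13/1.586e-04 = 6.30517e-10.
j ≥ ln(6.30517e-10)/ln(0.2723) = -21.1845/-1.30085 = 16.285.
So 17 more iterations are needed.

17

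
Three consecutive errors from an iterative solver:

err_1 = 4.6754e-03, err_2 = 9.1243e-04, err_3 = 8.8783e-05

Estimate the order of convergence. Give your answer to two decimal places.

1.43

p ≈ ln(err_3/err_2) / ln(err_2/err_1)
  = ln(8.8783e-05/9.1243e-04) / ln(9.1243e-04/4.6754e-03)
  = ln(0.0973039) / ln(0.195155)
  = -2.32992 / -1.63396 ≈ 1.42593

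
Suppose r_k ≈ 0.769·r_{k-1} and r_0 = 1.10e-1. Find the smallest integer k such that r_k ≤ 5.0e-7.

After k steps, r_k ≈ 1.10e-1·0.769^k.
Need 0.769^k ≤ 5.0e-7/1.10e-1 = 4.54545e-06.
k ≥ ln(4.54545e-06)/ln(0.769) = -12.3014/-0.26266 = 46.834.
Smallest integer k = 47.

47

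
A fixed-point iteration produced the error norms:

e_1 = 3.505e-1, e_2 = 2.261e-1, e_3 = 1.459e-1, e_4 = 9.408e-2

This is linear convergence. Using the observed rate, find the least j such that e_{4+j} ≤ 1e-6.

27

Rate ρ ≈ e_4/e_3 = 9.408e-2/1.459e-1 = 0.6448.
After j more steps, e_{4+j} ≈ 9.408e-2·ρ^j; need ρ^j ≤ 1e-6/9.408e-2 = 1.06293e-05.
j ≥ ln(1.06293e-05)/ln(0.6448) = -11.4519/-0.43882 = 26.097.
So 27 more iterations are needed.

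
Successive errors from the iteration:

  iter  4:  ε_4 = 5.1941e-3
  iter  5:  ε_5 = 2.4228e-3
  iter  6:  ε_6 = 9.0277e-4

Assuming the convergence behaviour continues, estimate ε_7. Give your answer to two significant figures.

2.5e-4

First estimate the order: p ≈ ln(ε_6/ε_5) / ln(ε_5/ε_4) = ln(9.0277e-4/2.4228e-3)/ln(2.4228e-3/5.1941e-3) = ln(0.372614)/ln(0.466452) ≈ 1.2945.
Then ε_7 ≈ ε_6·(ε_6/ε_5)^p = 9.0277e-4·(0.372614)^1.2945 = 9.0277e-4·0.278609 ≈ 0.0002515.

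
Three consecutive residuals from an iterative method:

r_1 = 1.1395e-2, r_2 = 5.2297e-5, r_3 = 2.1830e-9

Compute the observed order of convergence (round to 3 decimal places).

1.873

p ≈ ln(r_3/r_2) / ln(r_2/r_1)
  = ln(2.1830e-9/5.2297e-5) / ln(5.2297e-5/1.1395e-2)
  = ln(4.17424e-05) / ln(0.00458947)
  = -10.083993 / -5.383991 ≈ 1.872959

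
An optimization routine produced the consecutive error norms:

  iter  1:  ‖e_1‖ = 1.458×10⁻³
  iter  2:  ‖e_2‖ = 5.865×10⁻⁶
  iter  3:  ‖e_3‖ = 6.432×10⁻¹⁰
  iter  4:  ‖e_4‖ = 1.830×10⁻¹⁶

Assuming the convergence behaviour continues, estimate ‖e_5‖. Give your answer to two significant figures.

2.8e-27

First estimate the order: p ≈ ln(‖e_4‖/‖e_3‖) / ln(‖e_3‖/‖e_2‖) = ln(1.830×10⁻¹⁶/6.432×10⁻¹⁰)/ln(6.432×10⁻¹⁰/5.865×10⁻⁶) = ln(2.84515e-07)/ln(0.000109668) ≈ 1.6530.
Then ‖e_5‖ ≈ ‖e_4‖·(‖e_4‖/‖e_3‖)^p = 1.830×10⁻¹⁶·(2.84515e-07)^1.6530 = 1.830×10⁻¹⁶·1.51229e-11 ≈ 2.767e-27.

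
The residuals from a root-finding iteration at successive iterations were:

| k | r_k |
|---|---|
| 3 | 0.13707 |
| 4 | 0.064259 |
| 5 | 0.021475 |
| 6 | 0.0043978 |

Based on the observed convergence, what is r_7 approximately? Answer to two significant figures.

First estimate the order: p ≈ ln(r_6/r_5) / ln(r_5/r_4) = ln(0.0043978/0.021475)/ln(0.021475/0.064259) = ln(0.204787)/ln(0.334194) ≈ 1.4468.
Then r_7 ≈ r_6·(r_6/r_5)^p = 0.0043978·(0.204787)^1.4468 = 0.0043978·0.100831 ≈ 0.0004434.

4.4e-4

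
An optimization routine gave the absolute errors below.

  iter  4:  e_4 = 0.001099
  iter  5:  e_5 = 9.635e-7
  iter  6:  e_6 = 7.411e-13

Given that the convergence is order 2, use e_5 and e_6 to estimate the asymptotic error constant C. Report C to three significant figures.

0.798

C ≈ e_6 / e_5^2
  = 7.411e-13 / (9.635e-7)^2
  = 7.411e-13 / 9.28332e-13 ≈ 0.79831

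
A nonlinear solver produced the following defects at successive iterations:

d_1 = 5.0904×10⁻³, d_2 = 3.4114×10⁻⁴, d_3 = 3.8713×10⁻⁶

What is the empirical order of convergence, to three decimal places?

1.657

p ≈ ln(d_3/d_2) / ln(d_2/d_1)
  = ln(3.8713×10⁻⁶/3.4114×10⁻⁴) / ln(3.4114×10⁻⁴/5.0904×10⁻³)
  = ln(0.0113481) / ln(0.0670163)
  = -4.478705 / -2.702819 ≈ 1.657050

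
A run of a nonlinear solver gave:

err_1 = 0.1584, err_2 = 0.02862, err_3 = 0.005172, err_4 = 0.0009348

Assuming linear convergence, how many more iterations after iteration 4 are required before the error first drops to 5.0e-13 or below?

Rate ρ ≈ err_4/err_3 = 0.0009348/0.005172 = 0.1807.
After j more steps, err_{4+j} ≈ 0.0009348·ρ^j; need ρ^j ≤ 5.0e-13/0.0009348 = 5.34874e-10.
j ≥ ln(5.34874e-10)/ln(0.1807) = -21.3490/-1.71092 = 12.478.
So 13 more iterations are needed.

13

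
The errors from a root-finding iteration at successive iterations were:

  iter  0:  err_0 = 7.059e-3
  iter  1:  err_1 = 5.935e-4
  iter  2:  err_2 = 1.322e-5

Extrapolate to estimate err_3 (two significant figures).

3.8e-8

First estimate the order: p ≈ ln(err_2/err_1) / ln(err_1/err_0) = ln(1.322e-5/5.935e-4)/ln(5.935e-4/7.059e-3) = ln(0.0222746)/ln(0.0840771) ≈ 1.5365.
Then err_3 ≈ err_2·(err_2/err_1)^p = 1.322e-5·(0.0222746)^1.5365 = 1.322e-5·0.00289341 ≈ 3.825e-08.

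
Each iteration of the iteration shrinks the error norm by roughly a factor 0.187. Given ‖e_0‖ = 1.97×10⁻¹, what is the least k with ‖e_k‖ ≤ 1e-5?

6

After k steps, ‖e_k‖ ≈ 1.97×10⁻¹·0.187^k.
Need 0.187^k ≤ 1e-5/1.97×10⁻¹ = 5.07614e-05.
k ≥ ln(5.07614e-05)/ln(0.187) = -9.8884/-1.67665 = 5.898.
Smallest integer k = 6.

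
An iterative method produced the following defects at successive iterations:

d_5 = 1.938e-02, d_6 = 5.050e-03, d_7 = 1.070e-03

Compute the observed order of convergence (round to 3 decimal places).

p ≈ ln(d_7/d_6) / ln(d_6/d_5)
  = ln(1.070e-03/5.050e-03) / ln(5.050e-03/1.938e-02)
  = ln(0.211881) / ln(0.260578)
  = -1.551730 / -1.344853 ≈ 1.153829

1.154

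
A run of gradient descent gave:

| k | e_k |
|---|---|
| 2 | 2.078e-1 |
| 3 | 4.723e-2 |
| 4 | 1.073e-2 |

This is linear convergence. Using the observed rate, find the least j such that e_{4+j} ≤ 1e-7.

Rate ρ ≈ e_4/e_3 = 1.073e-2/4.723e-2 = 0.2272.
After j more steps, e_{4+j} ≈ 1.073e-2·ρ^j; need ρ^j ≤ 1e-7/1.073e-2 = 9.31966e-06.
j ≥ ln(9.31966e-06)/ln(0.2272) = -11.5834/-1.48192 = 7.816.
So 8 more iterations are needed.

8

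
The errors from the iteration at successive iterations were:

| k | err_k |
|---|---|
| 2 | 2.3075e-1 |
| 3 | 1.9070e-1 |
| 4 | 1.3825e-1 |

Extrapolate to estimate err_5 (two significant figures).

First estimate the order: p ≈ ln(err_4/err_3) / ln(err_3/err_2) = ln(1.3825e-1/1.9070e-1)/ln(1.9070e-1/2.3075e-1) = ln(0.724961)/ln(0.826436) ≈ 1.6872.
Then err_5 ≈ err_4·(err_4/err_3)^p = 1.3825e-1·(0.724961)^1.6872 = 1.3825e-1·0.581196 ≈ 0.08035.

8.0e-2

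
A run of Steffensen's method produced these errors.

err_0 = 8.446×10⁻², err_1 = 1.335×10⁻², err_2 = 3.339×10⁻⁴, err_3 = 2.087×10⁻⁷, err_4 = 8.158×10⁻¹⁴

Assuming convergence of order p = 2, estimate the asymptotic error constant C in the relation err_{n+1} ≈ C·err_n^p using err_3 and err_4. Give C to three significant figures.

1.87

C ≈ err_4 / err_3^2
  = 8.158×10⁻¹⁴ / (2.087×10⁻⁷)^2
  = 8.158×10⁻¹⁴ / 4.35557e-14 ≈ 1.873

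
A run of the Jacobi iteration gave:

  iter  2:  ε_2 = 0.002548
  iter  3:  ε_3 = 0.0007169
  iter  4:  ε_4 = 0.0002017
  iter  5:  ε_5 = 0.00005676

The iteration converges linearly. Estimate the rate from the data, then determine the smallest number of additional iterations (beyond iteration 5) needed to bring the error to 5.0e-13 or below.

Rate ρ ≈ ε_5/ε_4 = 0.00005676/0.0002017 = 0.2814.
After j more steps, ε_{5+j} ≈ 0.00005676·ρ^j; need ρ^j ≤ 5.0e-13/0.00005676 = 8.80902e-09.
j ≥ ln(8.80902e-09)/ln(0.2814) = -18.5475/-1.26798 = 14.628.
So 15 more iterations are needed.

15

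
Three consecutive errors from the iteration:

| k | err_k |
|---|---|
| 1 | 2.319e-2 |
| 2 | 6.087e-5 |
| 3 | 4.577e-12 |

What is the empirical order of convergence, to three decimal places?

2.760

p ≈ ln(err_3/err_2) / ln(err_2/err_1)
  = ln(4.577e-12/6.087e-5) / ln(6.087e-5/2.319e-2)
  = ln(7.5193e-08) / ln(0.00262484)
  = -16.403208 / -5.942735 ≈ 2.760212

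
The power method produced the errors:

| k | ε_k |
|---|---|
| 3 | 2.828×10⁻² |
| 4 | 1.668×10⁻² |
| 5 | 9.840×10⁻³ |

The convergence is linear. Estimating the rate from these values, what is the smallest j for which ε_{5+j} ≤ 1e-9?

Rate ρ ≈ ε_5/ε_4 = 9.840×10⁻³/1.668×10⁻² = 0.5899.
After j more steps, ε_{5+j} ≈ 9.840×10⁻³·ρ^j; need ρ^j ≤ 1e-9/9.840×10⁻³ = 1.01626e-07.
j ≥ ln(1.01626e-07)/ln(0.5899) = -16.1020/-0.52780 = 30.508.
So 31 more iterations are needed.

31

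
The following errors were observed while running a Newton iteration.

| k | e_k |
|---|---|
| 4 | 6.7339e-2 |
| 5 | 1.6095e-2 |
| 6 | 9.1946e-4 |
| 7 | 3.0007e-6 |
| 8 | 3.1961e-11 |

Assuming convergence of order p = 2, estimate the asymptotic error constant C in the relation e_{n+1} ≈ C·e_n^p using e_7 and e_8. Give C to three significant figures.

C ≈ e_8 / e_7^2
  = 3.1961e-11 / (3.0007e-6)^2
  = 3.1961e-11 / 9.0042e-12 ≈ 3.5496

3.55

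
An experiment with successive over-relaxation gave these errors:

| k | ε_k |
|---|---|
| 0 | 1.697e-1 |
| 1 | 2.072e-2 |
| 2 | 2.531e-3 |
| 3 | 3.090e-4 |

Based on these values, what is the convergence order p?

1

Consecutive ratios: ε_3/ε_2 = 3.090e-4/2.531e-3 = 0.122086, ε_2/ε_1 = 2.531e-3/2.072e-2 = 0.122153.
p ≈ ln(0.122086)/ln(0.122153) = -2.1030/-2.1025 ≈ 1.00.
So the convergence is linear (order 1).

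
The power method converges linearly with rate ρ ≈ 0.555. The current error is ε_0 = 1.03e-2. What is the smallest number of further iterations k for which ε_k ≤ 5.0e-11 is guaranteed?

33

After k steps, ε_k ≈ 1.03e-2·0.555^k.
Need 0.555^k ≤ 5.0e-11/1.03e-2 = 4.85437e-09.
k ≥ ln(4.85437e-09)/ln(0.555) = -19.1434/-0.58879 = 32.513.
Smallest integer k = 33.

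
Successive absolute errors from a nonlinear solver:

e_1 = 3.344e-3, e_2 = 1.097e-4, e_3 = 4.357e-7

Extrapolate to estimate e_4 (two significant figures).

5.7e-11

First estimate the order: p ≈ ln(e_3/e_2) / ln(e_2/e_1) = ln(4.357e-7/1.097e-4)/ln(1.097e-4/3.344e-3) = ln(0.00397174)/ln(0.032805) ≈ 1.6179.
Then e_4 ≈ e_3·(e_3/e_2)^p = 4.357e-7·(0.00397174)^1.6179 = 4.357e-7·0.000130434 ≈ 5.683e-11.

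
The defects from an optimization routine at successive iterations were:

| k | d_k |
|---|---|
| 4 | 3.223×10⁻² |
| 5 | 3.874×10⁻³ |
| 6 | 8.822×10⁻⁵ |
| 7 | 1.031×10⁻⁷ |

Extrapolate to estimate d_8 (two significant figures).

6.0e-13

First estimate the order: p ≈ ln(d_7/d_6) / ln(d_6/d_5) = ln(1.031×10⁻⁷/8.822×10⁻⁵)/ln(8.822×10⁻⁵/3.874×10⁻³) = ln(0.00116867)/ln(0.0227723) ≈ 1.7852.
Then d_8 ≈ d_7·(d_7/d_6)^p = 1.031×10⁻⁷·(0.00116867)^1.7852 = 1.031×10⁻⁷·5.8243e-06 ≈ 6.005e-13.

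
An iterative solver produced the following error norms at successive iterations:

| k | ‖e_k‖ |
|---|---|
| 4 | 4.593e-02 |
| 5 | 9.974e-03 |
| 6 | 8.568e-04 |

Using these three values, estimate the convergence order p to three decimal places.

p ≈ ln(‖e_6‖/‖e_5‖) / ln(‖e_5‖/‖e_4‖)
  = ln(8.568e-04/9.974e-03) / ln(9.974e-03/4.593e-02)
  = ln(0.0859033) / ln(0.217157)
  = -2.454533 / -1.527135 ≈ 1.607280

1.607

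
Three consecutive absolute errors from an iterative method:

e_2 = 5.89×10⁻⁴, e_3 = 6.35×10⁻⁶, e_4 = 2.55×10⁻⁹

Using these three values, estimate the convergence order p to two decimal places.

1.73

p ≈ ln(e_4/e_3) / ln(e_3/e_2)
  = ln(2.55×10⁻⁹/6.35×10⁻⁶) / ln(6.35×10⁻⁶/5.89×10⁻⁴)
  = ln(0.000401575) / ln(0.010781)
  = -7.82012 / -4.52997 ≈ 1.72631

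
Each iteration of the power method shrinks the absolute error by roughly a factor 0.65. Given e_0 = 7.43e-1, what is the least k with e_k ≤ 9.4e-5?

After k steps, e_k ≈ 7.43e-1·0.65^k.
Need 0.65^k ≤ 9.4e-5/7.43e-1 = 0.000126514.
k ≥ ln(0.000126514)/ln(0.65) = -8.9752/-0.43078 = 20.835.
Smallest integer k = 21.

21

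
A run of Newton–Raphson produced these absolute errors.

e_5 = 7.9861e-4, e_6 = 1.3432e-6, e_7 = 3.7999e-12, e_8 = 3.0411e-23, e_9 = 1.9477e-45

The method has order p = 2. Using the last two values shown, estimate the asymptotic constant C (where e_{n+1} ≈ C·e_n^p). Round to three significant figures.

C ≈ e_9 / e_8^2
  = 1.9477e-45 / (3.0411e-23)^2
  = 1.9477e-45 / 9.24829e-46 ≈ 2.106

2.11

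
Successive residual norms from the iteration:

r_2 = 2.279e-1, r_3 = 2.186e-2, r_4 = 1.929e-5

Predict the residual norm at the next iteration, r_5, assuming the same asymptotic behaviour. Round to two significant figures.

First estimate the order: p ≈ ln(r_4/r_3) / ln(r_3/r_2) = ln(1.929e-5/2.186e-2)/ln(2.186e-2/2.279e-1) = ln(0.000882434)/ln(0.0959193) ≈ 3.0000.
Then r_5 ≈ r_4·(r_4/r_3)^p = 1.929e-5·(0.000882434)^3.0000 = 1.929e-5·6.87142e-10 ≈ 1.325e-14.

1.3e-14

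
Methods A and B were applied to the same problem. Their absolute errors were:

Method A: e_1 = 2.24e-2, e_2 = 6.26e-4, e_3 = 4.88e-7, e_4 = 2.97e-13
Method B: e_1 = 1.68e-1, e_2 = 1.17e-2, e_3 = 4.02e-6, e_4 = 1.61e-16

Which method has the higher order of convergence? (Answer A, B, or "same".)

Method A: p ≈ ln(2.97e-13/4.88e-7)/ln(4.88e-7/6.26e-4) ≈ 2.00.
Method B: p ≈ ln(1.61e-16/4.02e-6)/ln(4.02e-6/1.17e-2) ≈ 3.00.
Method B has the higher order (≈3.0 vs ≈2.0).

B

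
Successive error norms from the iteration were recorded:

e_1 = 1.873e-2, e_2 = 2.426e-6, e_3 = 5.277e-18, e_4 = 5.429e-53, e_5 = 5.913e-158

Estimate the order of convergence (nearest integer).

3

Consecutive ratios: e_5/e_4 = 5.913e-158/5.429e-53 = 1.08915e-105, e_4/e_3 = 5.429e-53/5.277e-18 = 1.0288e-35.
p ≈ ln(1.08915e-105)/ln(1.0288e-35) = -241.6860/-80.5621 ≈ 3.00.
So the convergence is cubic (order 3).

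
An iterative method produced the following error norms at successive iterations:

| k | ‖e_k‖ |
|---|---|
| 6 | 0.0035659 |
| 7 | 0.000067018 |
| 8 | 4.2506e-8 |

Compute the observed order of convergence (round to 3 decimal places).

1.853

p ≈ ln(‖e_8‖/‖e_7‖) / ln(‖e_7‖/‖e_6‖)
  = ln(4.2506e-8/0.000067018) / ln(0.000067018/0.0035659)
  = ln(0.000634248) / ln(0.0187941)
  = -7.363071 / -3.974212 ≈ 1.852712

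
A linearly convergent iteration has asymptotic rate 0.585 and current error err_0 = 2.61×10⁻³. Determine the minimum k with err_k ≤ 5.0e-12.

After k steps, err_k ≈ 2.61×10⁻³·0.585^k.
Need 0.585^k ≤ 5.0e-12/2.61×10⁻³ = 1.91571e-09.
k ≥ ln(1.91571e-09)/ln(0.585) = -20.0732/-0.53614 = 37.440.
Smallest integer k = 38.

38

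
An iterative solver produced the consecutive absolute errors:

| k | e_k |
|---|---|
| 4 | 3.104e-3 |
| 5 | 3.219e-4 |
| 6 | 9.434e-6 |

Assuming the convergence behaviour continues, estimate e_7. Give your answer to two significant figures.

3.9e-8

First estimate the order: p ≈ ln(e_6/e_5) / ln(e_5/e_4) = ln(9.434e-6/3.219e-4)/ln(3.219e-4/3.104e-3) = ln(0.0293072)/ln(0.103705) ≈ 1.5576.
Then e_7 ≈ e_6·(e_6/e_5)^p = 9.434e-6·(0.0293072)^1.5576 = 9.434e-6·0.00409411 ≈ 3.862e-08.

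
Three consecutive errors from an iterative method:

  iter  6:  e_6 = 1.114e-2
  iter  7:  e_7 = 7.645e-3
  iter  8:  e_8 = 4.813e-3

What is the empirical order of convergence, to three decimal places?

1.229

p ≈ ln(e_8/e_7) / ln(e_7/e_6)
  = ln(4.813e-3/7.645e-3) / ln(7.645e-3/1.114e-2)
  = ln(0.629562) / ln(0.686266)
  = -0.462731 / -0.376490 ≈ 1.229066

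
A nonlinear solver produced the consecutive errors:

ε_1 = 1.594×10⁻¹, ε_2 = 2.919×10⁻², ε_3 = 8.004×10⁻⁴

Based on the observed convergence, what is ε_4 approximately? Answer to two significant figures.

First estimate the order: p ≈ ln(ε_3/ε_2) / ln(ε_2/ε_1) = ln(8.004×10⁻⁴/2.919×10⁻²)/ln(2.919×10⁻²/1.594×10⁻¹) = ln(0.0274203)/ln(0.183124) ≈ 2.1186.
Then ε_4 ≈ ε_3·(ε_3/ε_2)^p = 8.004×10⁻⁴·(0.0274203)^2.1186 = 8.004×10⁻⁴·0.000490795 ≈ 3.928e-07.

3.9e-7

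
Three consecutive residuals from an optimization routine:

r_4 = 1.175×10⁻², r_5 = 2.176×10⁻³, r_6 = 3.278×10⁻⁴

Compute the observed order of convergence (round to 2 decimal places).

p ≈ ln(r_6/r_5) / ln(r_5/r_4)
  = ln(3.278×10⁻⁴/2.176×10⁻³) / ln(2.176×10⁻³/1.175×10⁻²)
  = ln(0.150643) / ln(0.185191)
  = -1.89284 / -1.68637 ≈ 1.12243

1.12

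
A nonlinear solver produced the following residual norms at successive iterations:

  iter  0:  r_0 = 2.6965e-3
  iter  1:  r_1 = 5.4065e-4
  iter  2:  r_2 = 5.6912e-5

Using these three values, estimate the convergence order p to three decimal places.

1.401

p ≈ ln(r_2/r_1) / ln(r_1/r_0)
  = ln(5.6912e-5/5.4065e-4) / ln(5.4065e-4/2.6965e-3)
  = ln(0.105266) / ln(0.200501)
  = -2.251265 / -1.606936 ≈ 1.400967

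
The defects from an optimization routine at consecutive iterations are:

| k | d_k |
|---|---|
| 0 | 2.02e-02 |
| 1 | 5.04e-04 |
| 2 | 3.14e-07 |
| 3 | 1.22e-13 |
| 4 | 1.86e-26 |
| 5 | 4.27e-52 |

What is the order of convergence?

Consecutive ratios: d_5/d_4 = 4.27e-52/1.86e-26 = 2.2957e-26, d_4/d_3 = 1.86e-26/1.22e-13 = 1.52459e-13.
p ≈ ln(2.2957e-26)/ln(1.52459e-13) = -59.0362/-29.5119 ≈ 2.00.
So the convergence is quadratic (order 2).

2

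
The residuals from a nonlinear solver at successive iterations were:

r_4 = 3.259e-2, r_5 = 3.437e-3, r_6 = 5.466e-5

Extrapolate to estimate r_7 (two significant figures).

2.7e-8

First estimate the order: p ≈ ln(r_6/r_5) / ln(r_5/r_4) = ln(5.466e-5/3.437e-3)/ln(3.437e-3/3.259e-2) = ln(0.0159034)/ln(0.105462) ≈ 1.8410.
Then r_7 ≈ r_6·(r_6/r_5)^p = 5.466e-5·(0.0159034)^1.8410 = 5.466e-5·0.000488588 ≈ 2.671e-08.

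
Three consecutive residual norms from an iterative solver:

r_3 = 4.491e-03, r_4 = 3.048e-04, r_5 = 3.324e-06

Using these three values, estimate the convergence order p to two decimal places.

1.68

p ≈ ln(r_5/r_4) / ln(r_4/r_3)
  = ln(3.324e-06/3.048e-04) / ln(3.048e-04/4.491e-03)
  = ln(0.0109055) / ln(0.0678691)
  = -4.51849 / -2.69017 ≈ 1.67963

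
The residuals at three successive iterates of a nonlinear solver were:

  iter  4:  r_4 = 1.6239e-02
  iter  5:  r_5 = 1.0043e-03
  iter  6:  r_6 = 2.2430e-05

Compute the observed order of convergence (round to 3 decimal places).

1.366

p ≈ ln(r_6/r_5) / ln(r_5/r_4)
  = ln(2.2430e-05/1.0043e-03) / ln(1.0043e-03/1.6239e-02)
  = ln(0.022334) / ln(0.0618449)
  = -3.801645 / -2.783126 ≈ 1.365962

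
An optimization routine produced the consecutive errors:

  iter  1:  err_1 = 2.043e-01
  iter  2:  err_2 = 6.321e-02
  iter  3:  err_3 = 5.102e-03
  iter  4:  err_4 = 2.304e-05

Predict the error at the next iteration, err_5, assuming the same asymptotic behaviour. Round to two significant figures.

2.1e-10

First estimate the order: p ≈ ln(err_4/err_3) / ln(err_3/err_2) = ln(2.304e-05/5.102e-03)/ln(5.102e-03/6.321e-02) = ln(0.00451588)/ln(0.0807151) ≈ 2.1456.
Then err_5 ≈ err_4·(err_4/err_3)^p = 2.304e-05·(0.00451588)^2.1456 = 2.304e-05·9.28999e-06 ≈ 2.14e-10.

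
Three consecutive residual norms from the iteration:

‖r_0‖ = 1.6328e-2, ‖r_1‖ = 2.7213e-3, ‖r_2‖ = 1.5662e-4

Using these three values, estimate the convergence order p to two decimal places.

1.59

p ≈ ln(‖r_2‖/‖r_1‖) / ln(‖r_1‖/‖r_0‖)
  = ln(1.5662e-4/2.7213e-3) / ln(2.7213e-3/1.6328e-2)
  = ln(0.0575534) / ln(0.166665)
  = -2.85504 / -1.79177 ≈ 1.59342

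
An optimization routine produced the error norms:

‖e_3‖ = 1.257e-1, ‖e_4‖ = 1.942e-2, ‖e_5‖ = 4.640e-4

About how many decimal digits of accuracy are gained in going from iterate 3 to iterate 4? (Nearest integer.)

Digits gained ≈ log₁₀(‖e_3‖/‖e_4‖) = log₁₀(1.257e-1/1.942e-2) = log₁₀(6.47271) ≈ 0.811.

1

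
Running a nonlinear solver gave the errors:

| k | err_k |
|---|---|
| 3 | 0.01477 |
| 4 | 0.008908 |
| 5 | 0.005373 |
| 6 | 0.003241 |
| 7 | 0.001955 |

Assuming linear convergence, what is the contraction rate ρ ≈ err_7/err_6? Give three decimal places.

ρ ≈ err_7/err_6 = 0.001955/0.003241 = 0.60321

0.603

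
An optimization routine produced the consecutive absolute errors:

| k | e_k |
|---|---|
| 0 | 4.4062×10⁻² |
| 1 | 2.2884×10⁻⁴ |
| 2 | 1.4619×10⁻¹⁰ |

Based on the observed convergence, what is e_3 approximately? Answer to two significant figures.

First estimate the order: p ≈ ln(e_2/e_1) / ln(e_1/e_0) = ln(1.4619×10⁻¹⁰/2.2884×10⁻⁴)/ln(2.2884×10⁻⁴/4.4062×10⁻²) = ln(6.38831e-07)/ln(0.00519359) ≈ 2.7115.
Then e_3 ≈ e_2·(e_2/e_1)^p = 1.4619×10⁻¹⁰·(6.38831e-07)^2.7115 = 1.4619×10⁻¹⁰·1.597e-17 ≈ 2.335e-27.

2.3e-27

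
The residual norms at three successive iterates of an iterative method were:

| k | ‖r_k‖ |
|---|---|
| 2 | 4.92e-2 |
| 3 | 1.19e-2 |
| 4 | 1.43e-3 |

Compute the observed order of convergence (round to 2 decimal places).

p ≈ ln(‖r_4‖/‖r_3‖) / ln(‖r_3‖/‖r_2‖)
  = ln(1.43e-3/1.19e-2) / ln(1.19e-2/4.92e-2)
  = ln(0.120168) / ln(0.24187)
  = -2.11886 / -1.41935 ≈ 1.49284

1.49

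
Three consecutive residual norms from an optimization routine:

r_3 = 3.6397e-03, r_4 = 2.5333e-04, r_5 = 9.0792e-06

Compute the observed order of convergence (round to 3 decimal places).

p ≈ ln(r_5/r_4) / ln(r_4/r_3)
  = ln(9.0792e-06/2.5333e-04) / ln(2.5333e-04/3.6397e-03)
  = ln(0.0358394) / ln(0.0696019)
  = -3.328707 / -2.664963 ≈ 1.249063

1.249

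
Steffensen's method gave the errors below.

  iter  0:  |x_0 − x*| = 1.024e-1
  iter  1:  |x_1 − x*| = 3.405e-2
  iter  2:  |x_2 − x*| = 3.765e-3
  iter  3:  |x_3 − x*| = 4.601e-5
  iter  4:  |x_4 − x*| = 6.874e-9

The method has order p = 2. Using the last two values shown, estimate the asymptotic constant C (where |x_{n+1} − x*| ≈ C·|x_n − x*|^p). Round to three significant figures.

C ≈ |x_4 − x*| / |x_3 − x*|^2
  = 6.874e-9 / (4.601e-5)^2
  = 6.874e-9 / 2.11692e-09 ≈ 3.2472

3.25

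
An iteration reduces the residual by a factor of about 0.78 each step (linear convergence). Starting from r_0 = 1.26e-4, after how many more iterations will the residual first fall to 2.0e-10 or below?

After k steps, r_k ≈ 1.26e-4·0.78^k.
Need 0.78^k ≤ 2.0e-10/1.26e-4 = 1.5873e-06.
k ≥ ln(1.5873e-06)/ln(0.78) = -13.3535/-0.24846 = 53.745.
Smallest integer k = 54.

54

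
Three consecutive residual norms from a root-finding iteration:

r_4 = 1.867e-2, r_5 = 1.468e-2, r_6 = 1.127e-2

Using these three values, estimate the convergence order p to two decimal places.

p ≈ ln(r_6/r_5) / ln(r_5/r_4)
  = ln(1.127e-2/1.468e-2) / ln(1.468e-2/1.867e-2)
  = ln(0.767711) / ln(0.786288)
  = -0.26434 / -0.24043 ≈ 1.09945

1.10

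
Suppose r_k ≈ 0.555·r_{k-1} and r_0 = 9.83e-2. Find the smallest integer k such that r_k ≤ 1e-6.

20

After k steps, r_k ≈ 9.83e-2·0.555^k.
Need 0.555^k ≤ 1e-6/9.83e-2 = 1.01729e-05.
k ≥ ln(1.01729e-05)/ln(0.555) = -11.4958/-0.58879 = 19.524.
Smallest integer k = 20.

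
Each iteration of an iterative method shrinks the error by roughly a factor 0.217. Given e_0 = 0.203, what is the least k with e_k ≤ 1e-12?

18

After k steps, e_k ≈ 0.203·0.217^k.
Need 0.217^k ≤ 1e-12/0.203 = 4.92611e-12.
k ≥ ln(4.92611e-12)/ln(0.217) = -26.0365/-1.52786 = 17.041.
Smallest integer k = 18.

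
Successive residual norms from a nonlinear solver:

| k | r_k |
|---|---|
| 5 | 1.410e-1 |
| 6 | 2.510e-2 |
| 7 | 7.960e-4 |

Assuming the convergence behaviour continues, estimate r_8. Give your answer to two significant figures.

8.0e-7

First estimate the order: p ≈ ln(r_7/r_6) / ln(r_6/r_5) = ln(7.960e-4/2.510e-2)/ln(2.510e-2/1.410e-1) = ln(0.0317131)/ln(0.178014) ≈ 1.9996.
Then r_8 ≈ r_7·(r_7/r_6)^p = 7.960e-4·(0.0317131)^1.9996 = 7.960e-4·0.00100711 ≈ 8.017e-07.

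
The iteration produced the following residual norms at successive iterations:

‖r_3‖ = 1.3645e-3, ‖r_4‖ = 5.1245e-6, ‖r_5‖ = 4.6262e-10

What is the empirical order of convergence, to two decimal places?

1.67

p ≈ ln(‖r_5‖/‖r_4‖) / ln(‖r_4‖/‖r_3‖)
  = ln(4.6262e-10/5.1245e-6) / ln(5.1245e-6/1.3645e-3)
  = ln(9.02761e-05) / ln(0.00375559)
  = -9.31264 / -5.58451 ≈ 1.66758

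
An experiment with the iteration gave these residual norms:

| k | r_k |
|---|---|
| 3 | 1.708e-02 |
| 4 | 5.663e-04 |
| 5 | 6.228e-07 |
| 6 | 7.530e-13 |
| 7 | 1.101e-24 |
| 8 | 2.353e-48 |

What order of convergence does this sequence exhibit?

Consecutive ratios: r_8/r_7 = 2.353e-48/1.101e-24 = 2.13715e-24, r_7/r_6 = 1.101e-24/7.530e-13 = 1.46215e-12.
p ≈ ln(2.13715e-24)/ln(1.46215e-12) = -54.5026/-27.2511 ≈ 2.00.
So the convergence is quadratic (order 2).

2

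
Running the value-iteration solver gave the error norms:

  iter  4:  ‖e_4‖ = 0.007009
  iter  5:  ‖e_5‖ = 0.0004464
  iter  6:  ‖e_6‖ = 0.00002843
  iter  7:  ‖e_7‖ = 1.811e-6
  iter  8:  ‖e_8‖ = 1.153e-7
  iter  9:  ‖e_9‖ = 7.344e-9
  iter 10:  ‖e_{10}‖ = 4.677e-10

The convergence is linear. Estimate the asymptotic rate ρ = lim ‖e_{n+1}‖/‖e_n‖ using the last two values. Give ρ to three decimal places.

ρ ≈ ‖e_{10}‖/‖e_9‖ = 4.677e-10/7.344e-9 = 0.06368

0.064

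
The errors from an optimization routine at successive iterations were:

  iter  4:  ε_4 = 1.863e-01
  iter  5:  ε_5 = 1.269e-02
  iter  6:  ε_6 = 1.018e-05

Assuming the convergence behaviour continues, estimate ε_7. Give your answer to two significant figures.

6.2e-14

First estimate the order: p ≈ ln(ε_6/ε_5) / ln(ε_5/ε_4) = ln(1.018e-05/1.269e-02)/ln(1.269e-02/1.863e-01) = ln(0.000802206)/ln(0.0681159) ≈ 2.6533.
Then ε_7 ≈ ε_6·(ε_6/ε_5)^p = 1.018e-05·(0.000802206)^2.6533 = 1.018e-05·6.11142e-09 ≈ 6.221e-14.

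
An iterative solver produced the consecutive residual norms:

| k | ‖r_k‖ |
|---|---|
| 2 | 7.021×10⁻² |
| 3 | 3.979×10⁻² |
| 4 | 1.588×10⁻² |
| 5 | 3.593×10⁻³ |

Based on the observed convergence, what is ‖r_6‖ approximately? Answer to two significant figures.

3.2e-4

First estimate the order: p ≈ ln(‖r_5‖/‖r_4‖) / ln(‖r_4‖/‖r_3‖) = ln(3.593×10⁻³/1.588×10⁻²)/ln(1.588×10⁻²/3.979×10⁻²) = ln(0.226259)/ln(0.399095) ≈ 1.6178.
Then ‖r_6‖ ≈ ‖r_5‖·(‖r_5‖/‖r_4‖)^p = 3.593×10⁻³·(0.226259)^1.6178 = 3.593×10⁻³·0.0903403 ≈ 0.0003246.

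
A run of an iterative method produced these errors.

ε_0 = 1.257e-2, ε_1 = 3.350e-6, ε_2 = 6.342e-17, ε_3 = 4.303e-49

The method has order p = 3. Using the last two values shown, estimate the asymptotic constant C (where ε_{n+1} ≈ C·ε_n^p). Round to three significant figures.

1.69

C ≈ ε_3 / ε_2^3
  = 4.303e-49 / (6.342e-17)^3
  = 4.303e-49 / 2.55081e-49 ≈ 1.6869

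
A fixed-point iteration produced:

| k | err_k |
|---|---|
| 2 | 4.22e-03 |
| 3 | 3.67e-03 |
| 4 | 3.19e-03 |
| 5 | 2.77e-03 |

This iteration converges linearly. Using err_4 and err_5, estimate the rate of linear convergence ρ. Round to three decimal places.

ρ ≈ err_5/err_4 = 2.77e-03/3.19e-03 = 0.86834

0.868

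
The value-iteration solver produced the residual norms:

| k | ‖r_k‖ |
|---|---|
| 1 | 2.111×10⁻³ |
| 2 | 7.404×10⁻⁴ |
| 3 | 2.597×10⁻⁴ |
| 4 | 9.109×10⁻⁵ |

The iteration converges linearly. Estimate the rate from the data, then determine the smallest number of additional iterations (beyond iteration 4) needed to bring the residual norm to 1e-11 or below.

16

Rate ρ ≈ ‖r_4‖/‖r_3‖ = 9.109×10⁻⁵/2.597×10⁻⁴ = 0.3508.
After j more steps, ‖r_{4+j}‖ ≈ 9.109×10⁻⁵·ρ^j; need ρ^j ≤ 1e-11/9.109×10⁻⁵ = 1.09782e-07.
j ≥ ln(1.09782e-07)/ln(0.3508) = -16.0248/-1.04754 = 15.298.
So 16 more iterations are needed.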